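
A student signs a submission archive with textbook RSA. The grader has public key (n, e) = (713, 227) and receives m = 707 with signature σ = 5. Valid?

yes

σ^227 mod 713 = 707
σ^227 mod 713 = 707 matches m.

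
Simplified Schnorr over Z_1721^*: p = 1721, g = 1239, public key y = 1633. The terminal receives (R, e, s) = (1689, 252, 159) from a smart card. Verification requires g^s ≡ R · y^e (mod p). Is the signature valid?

invalid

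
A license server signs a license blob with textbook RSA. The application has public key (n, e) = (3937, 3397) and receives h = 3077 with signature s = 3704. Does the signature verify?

does not verify

s^2 ≡ 3704^2 = 13719616 ≡ 3108
s^4 ≡ 3108^2 = 9659664 ≡ 2203
s^8 ≡ 2203^2 = 4853209 ≡ 2825
s^16 ≡ 2825^2 = 7980625 ≡ 326
s^32 ≡ 326^2 = 106276 ≡ 3914
s^64 ≡ 3914^2 = 15319396 ≡ 529
s^128 ≡ 529^2 = 279841 ≡ 314
s^256 ≡ 314^2 = 98596 ≡ 171
s^512 ≡ 171^2 = 29241 ≡ 1682
s^1024 ≡ 1682^2 = 2829124 ≡ 2358
s^2048 ≡ 2358^2 = 5560164 ≡ 1120
3397 = 2048 + 1024 + 256 + 64 + 4 + 1, so s^3397 ≡ 1120·2358·171·529·2203·3704 ≡ 860 (mod 3937)
The recovered value 860 does not match the digest 3077.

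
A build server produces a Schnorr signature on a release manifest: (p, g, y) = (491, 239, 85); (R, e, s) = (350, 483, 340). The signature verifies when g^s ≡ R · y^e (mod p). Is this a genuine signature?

genuine

g^s mod p:
Squares mod 491: 239^1≡239, 239^2≡165, 239^4≡220, 239^8≡282, 239^16≡473, 239^32≡324, 239^64≡393, 239^128≡275, 239^256≡11
340 = 256 + 64 + 16 + 4, so 239^340 ≡ 11·393·473·220 ≡ 126 (mod 491)
R · y^e mod p:
Squares mod 491: 85^1≡85, 85^2≡351, 85^4≡451, 85^8≡127, 85^16≡417, 85^32≡75, 85^64≡224, 85^128≡94, 85^256≡489
483 = 256 + 128 + 64 + 32 + 2 + 1, so 85^483 ≡ 489·94·224·75·351·85 ≡ 20 (mod 491)
350·20 = 7000 ≡ 126 (mod 491)
126 ≡ 126 (mod 491); signature holds.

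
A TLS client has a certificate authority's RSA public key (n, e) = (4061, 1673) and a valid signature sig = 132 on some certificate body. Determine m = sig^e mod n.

1442

sig^2 ≡ 132^2 = 17424 ≡ 1180
sig^4 ≡ 1180^2 = 1392400 ≡ 3538
sig^8 ≡ 3538^2 = 12517444 ≡ 1442
sig^16 ≡ 1442^2 = 2079364 ≡ 132
sig^32 ≡ 132^2 = 17424 ≡ 1180
sig^64 ≡ 1180^2 = 1392400 ≡ 3538
sig^128 ≡ 3538^2 = 12517444 ≡ 1442
sig^256 ≡ 1442^2 = 2079364 ≡ 132
sig^512 ≡ 132^2 = 17424 ≡ 1180
sig^1024 ≡ 1180^2 = 1392400 ≡ 3538
1673 = 1024 + 512 + 128 + 8 + 1, so sig^1673 ≡ 3538·1180·1442·1442·132 ≡ 1442 (mod 4061)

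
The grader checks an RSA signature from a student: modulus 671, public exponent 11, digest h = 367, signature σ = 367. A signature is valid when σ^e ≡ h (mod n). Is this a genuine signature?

σ^2 ≡ 367^2 = 134689 ≡ 489
σ^4 ≡ 489^2 = 239121 ≡ 245
σ^8 ≡ 245^2 = 60025 ≡ 306
11 = 8 + 2 + 1, so σ^11 ≡ 306·489·367 ≡ 367 (mod 671)
Since 367 equals the digest 367, verification succeeds.

genuine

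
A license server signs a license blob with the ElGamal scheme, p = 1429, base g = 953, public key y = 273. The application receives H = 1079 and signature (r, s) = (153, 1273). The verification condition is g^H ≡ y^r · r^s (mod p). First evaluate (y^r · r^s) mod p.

438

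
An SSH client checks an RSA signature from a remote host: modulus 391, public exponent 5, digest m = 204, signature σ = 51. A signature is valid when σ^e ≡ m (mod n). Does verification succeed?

σ^2 ≡ 51^2 = 2601 ≡ 255
σ^4 ≡ 255^2 = 65025 ≡ 119
5 = 4 + 1, so σ^5 ≡ 119·51 ≡ 204 (mod 391)
Since 204 equals the digest 204, verification succeeds.

passes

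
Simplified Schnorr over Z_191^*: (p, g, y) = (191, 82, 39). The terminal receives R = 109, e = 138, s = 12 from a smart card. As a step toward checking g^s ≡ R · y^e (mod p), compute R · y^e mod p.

39^2 = 1521 ≡ 184
39^4 ≡ 184^2 = 33856 ≡ 49
39^8 ≡ 49^2 = 2401 ≡ 109
39^16 ≡ 109^2 = 11881 ≡ 39
39^32 ≡ 39^2 = 1521 ≡ 184
39^64 ≡ 184^2 = 33856 ≡ 49
39^128 ≡ 49^2 = 2401 ≡ 109
138 = 128 + 8 + 2, so 39^138 ≡ 109·109·184 ≡ 109 (mod 191)
R · y^e ≡ 109·109 = 11881 ≡ 39 (mod 191)

39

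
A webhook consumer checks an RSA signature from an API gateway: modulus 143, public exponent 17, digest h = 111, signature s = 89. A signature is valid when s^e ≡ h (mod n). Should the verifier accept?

s^2 ≡ 89^2 = 7921 ≡ 56
s^4 ≡ 56^2 = 3136 ≡ 133
s^8 ≡ 133^2 = 17689 ≡ 100
s^16 ≡ 100^2 = 10000 ≡ 133
17 = 16 + 1, so s^17 ≡ 133·89 ≡ 111 (mod 143)
Since 111 equals the digest 111, verification succeeds.

accept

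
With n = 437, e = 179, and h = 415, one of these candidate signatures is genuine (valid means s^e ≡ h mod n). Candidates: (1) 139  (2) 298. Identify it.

1

Candidate 1: Squares mod 437: 139^1≡139, 139^2≡93, 139^4≡346, 139^8≡415, 139^16≡47, 139^32≡24, 139^64≡139, 139^128≡93; 179 = 128 + 32 + 16 + 2 + 1, so 139^179 ≡ 93·24·47·93·139 ≡ 415 (mod 437)
  → matches h = 415
Candidate 2: Squares mod 437: 298^1≡298, 298^2≡93, 298^4≡346, 298^8≡415, 298^16≡47, 298^32≡24, 298^64≡139, 298^128≡93; 179 = 128 + 32 + 16 + 2 + 1, so 298^179 ≡ 93·24·47·93·298 ≡ 22 (mod 437)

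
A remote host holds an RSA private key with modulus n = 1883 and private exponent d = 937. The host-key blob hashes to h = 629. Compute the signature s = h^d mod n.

1546

h^2 ≡ 629^2 = 395641 ≡ 211
h^4 ≡ 211^2 = 44521 ≡ 1212
h^8 ≡ 1212^2 = 1468944 ≡ 204
h^16 ≡ 204^2 = 41616 ≡ 190
h^32 ≡ 190^2 = 36100 ≡ 323
h^64 ≡ 323^2 = 104329 ≡ 764
h^128 ≡ 764^2 = 583696 ≡ 1849
h^256 ≡ 1849^2 = 3418801 ≡ 1156
h^512 ≡ 1156^2 = 1336336 ≡ 1289
937 = 512 + 256 + 128 + 32 + 8 + 1, so h^937 ≡ 1289·1156·1849·323·204·629 ≡ 1546 (mod 1883)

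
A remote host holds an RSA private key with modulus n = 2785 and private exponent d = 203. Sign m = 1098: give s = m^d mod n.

m^2 ≡ 1098^2 = 1205604 ≡ 2484
m^4 ≡ 2484^2 = 6170256 ≡ 1481
m^8 ≡ 1481^2 = 2193361 ≡ 1566
m^16 ≡ 1566^2 = 2452356 ≡ 1556
m^32 ≡ 1556^2 = 2421136 ≡ 971
m^64 ≡ 971^2 = 942841 ≡ 1511
m^128 ≡ 1511^2 = 2283121 ≡ 2206
203 = 128 + 64 + 8 + 2 + 1, so m^203 ≡ 2206·1511·1566·2484·1098 ≡ 717 (mod 2785)

717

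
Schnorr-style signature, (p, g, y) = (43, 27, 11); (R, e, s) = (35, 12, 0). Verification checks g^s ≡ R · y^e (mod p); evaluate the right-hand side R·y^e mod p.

1

11^2 = 121 ≡ 35
11^4 ≡ 35^2 = 1225 ≡ 21
11^8 ≡ 21^2 = 441 ≡ 11
12 = 8 + 4, so 11^12 ≡ 11·21 ≡ 16 (mod 43)
R · y^e ≡ 35·16 = 560 ≡ 1 (mod 43)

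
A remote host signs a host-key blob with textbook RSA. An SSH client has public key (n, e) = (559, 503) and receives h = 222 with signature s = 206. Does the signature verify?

Squares mod 559: s^1≡206, s^2≡511, s^4≡68, s^8≡152, s^16≡185, s^32≡126, s^64≡224, s^128≡425, s^256≡68
503 = 256 + 128 + 64 + 32 + 16 + 4 + 2 + 1, so s^503 ≡ 68·425·224·126·185·68·511·206 ≡ 19 (mod 559)
s^503 mod 559 = 19, but h = 222.

does not verify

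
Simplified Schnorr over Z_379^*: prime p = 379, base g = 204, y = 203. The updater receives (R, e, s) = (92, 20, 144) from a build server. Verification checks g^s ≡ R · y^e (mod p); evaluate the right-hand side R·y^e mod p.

203^20 mod 379 = 301
R · y^e ≡ 92·301 = 27692 ≡ 25 (mod 379)

25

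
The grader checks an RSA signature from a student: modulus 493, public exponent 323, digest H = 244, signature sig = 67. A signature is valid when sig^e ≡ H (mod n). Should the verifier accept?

sig^323 mod 493 = 67
67 ≠ 244, so verification fails.

reject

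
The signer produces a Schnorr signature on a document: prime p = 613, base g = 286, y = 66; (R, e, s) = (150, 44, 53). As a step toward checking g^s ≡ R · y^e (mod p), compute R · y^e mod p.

555

Squares mod 613: 66^1≡66, 66^2≡65, 66^4≡547, 66^8≡65, 66^16≡547, 66^32≡65
44 = 32 + 8 + 4, so 66^44 ≡ 65·65·547 ≡ 65 (mod 613)
R · y^e ≡ 150·65 = 9750 ≡ 555 (mod 613)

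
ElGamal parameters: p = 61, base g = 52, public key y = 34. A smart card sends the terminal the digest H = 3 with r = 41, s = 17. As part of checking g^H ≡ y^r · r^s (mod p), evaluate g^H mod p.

3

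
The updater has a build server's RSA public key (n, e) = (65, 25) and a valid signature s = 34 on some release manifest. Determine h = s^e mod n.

s^2 ≡ 34^2 = 1156 ≡ 51
s^4 ≡ 51^2 = 2601 ≡ 1
s^8 ≡ 1^2 = 1
s^16 ≡ 1^2 = 1
25 = 16 + 8 + 1, so s^25 ≡ 1·1·34 ≡ 34 (mod 65)

34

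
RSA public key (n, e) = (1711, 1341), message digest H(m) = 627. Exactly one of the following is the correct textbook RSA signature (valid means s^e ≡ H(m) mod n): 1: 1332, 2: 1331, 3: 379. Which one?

Candidate 1: Squares mod 1711: 1332^1≡1332, 1332^2≡1628, 1332^4≡45, 1332^8≡314, 1332^16≡1069, 1332^32≡1524, 1332^64≡749, 1332^128≡1504, 1332^256≡74, 1332^512≡343, 1332^1024≡1301; 1341 = 1024 + 256 + 32 + 16 + 8 + 4 + 1, so 1332^1341 ≡ 1301·74·1524·1069·314·45·1332 ≡ 627 (mod 1711)
  → matches H(m) = 627
Candidate 2: Squares mod 1711: 1331^1≡1331, 1331^2≡676, 1331^4≡139, 1331^8≡500, 1331^16≡194, 1331^32≡1705, 1331^64≡36, 1331^128≡1296, 1331^256≡1125, 1331^512≡1196, 1331^1024≡20; 1341 = 1024 + 256 + 32 + 16 + 8 + 4 + 1, so 1331^1341 ≡ 20·1125·1705·194·500·139·1331 ≡ 421 (mod 1711)
Candidate 3: Squares mod 1711: 379^1≡379, 379^2≡1628, 379^4≡45, 379^8≡314, 379^16≡1069, 379^32≡1524, 379^64≡749, 379^128≡1504, 379^256≡74, 379^512≡343, 379^1024≡1301; 1341 = 1024 + 256 + 32 + 16 + 8 + 4 + 1, so 379^1341 ≡ 1301·74·1524·1069·314·45·379 ≡ 1084 (mod 1711)

1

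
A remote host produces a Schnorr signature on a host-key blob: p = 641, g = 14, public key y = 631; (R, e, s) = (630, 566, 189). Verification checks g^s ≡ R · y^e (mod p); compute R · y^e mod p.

440

631^566 mod 641 = 601
R · y^e ≡ 630·601 = 378630 ≡ 440 (mod 641)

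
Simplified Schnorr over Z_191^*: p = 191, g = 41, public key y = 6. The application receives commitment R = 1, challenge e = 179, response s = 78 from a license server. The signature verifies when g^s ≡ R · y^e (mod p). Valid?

yes

g^s mod p:
41^2 = 1681 ≡ 153
41^4 ≡ 153^2 = 23409 ≡ 107
41^8 ≡ 107^2 = 11449 ≡ 180
41^16 ≡ 180^2 = 32400 ≡ 121
41^32 ≡ 121^2 = 14641 ≡ 125
41^64 ≡ 125^2 = 15625 ≡ 154
78 = 64 + 8 + 4 + 2, so 41^78 ≡ 154·180·107·153 ≡ 153 (mod 191)
R · y^e mod p:
6^2 = 36
6^4 ≡ 36^2 = 1296 ≡ 150
6^8 ≡ 150^2 = 22500 ≡ 153
6^16 ≡ 153^2 = 23409 ≡ 107
6^32 ≡ 107^2 = 11449 ≡ 180
6^64 ≡ 180^2 = 32400 ≡ 121
6^128 ≡ 121^2 = 14641 ≡ 125
179 = 128 + 32 + 16 + 2 + 1, so 6^179 ≡ 125·180·107·36·6 ≡ 153 (mod 191)
1·153 = 153 ≡ 153 (mod 191)
153 ≡ 153 (mod 191); signature holds.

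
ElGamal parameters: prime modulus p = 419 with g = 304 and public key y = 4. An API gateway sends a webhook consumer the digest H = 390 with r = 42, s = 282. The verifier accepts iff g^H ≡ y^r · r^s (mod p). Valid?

yes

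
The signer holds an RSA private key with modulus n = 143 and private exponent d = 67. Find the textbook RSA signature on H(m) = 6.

Squares mod 143: (H(m))^1≡6, (H(m))^2≡36, (H(m))^4≡9, (H(m))^8≡81, (H(m))^16≡126, (H(m))^32≡3, (H(m))^64≡9
67 = 64 + 2 + 1, so (H(m))^67 ≡ 9·36·6 ≡ 85 (mod 143)

85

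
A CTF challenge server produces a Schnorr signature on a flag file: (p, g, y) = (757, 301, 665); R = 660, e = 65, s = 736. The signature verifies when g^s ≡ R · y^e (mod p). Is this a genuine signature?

g^s mod p:
Squares mod 757: 301^1≡301, 301^2≡518, 301^4≡346, 301^8≡110, 301^16≡745, 301^32≡144, 301^64≡297, 301^128≡397, 301^256≡153, 301^512≡699
736 = 512 + 128 + 64 + 32, so 301^736 ≡ 699·397·297·144 ≡ 33 (mod 757)
R · y^e mod p:
Squares mod 757: 665^1≡665, 665^2≡137, 665^4≡601, 665^8≡112, 665^16≡432, 665^32≡402, 665^64≡363
65 = 64 + 1, so 665^65 ≡ 363·665 ≡ 669 (mod 757)
660·669 = 441540 ≡ 209 (mod 757)
33 ≠ 209; the check fails.

forged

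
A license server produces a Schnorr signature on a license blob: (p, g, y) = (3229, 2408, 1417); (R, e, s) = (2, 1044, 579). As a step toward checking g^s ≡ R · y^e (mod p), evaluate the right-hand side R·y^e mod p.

Squares mod 3229: 1417^1≡1417, 1417^2≡2680, 1417^4≡1104, 1417^8≡1483, 1417^16≡340, 1417^32≡2585, 1417^64≡1424, 1417^128≡3193, 1417^256≡1296, 1417^512≡536, 1417^1024≡3144
1044 = 1024 + 16 + 4, so 1417^1044 ≡ 3144·340·1104 ≡ 149 (mod 3229)
R · y^e ≡ 2·149 = 298 ≡ 298 (mod 3229)

298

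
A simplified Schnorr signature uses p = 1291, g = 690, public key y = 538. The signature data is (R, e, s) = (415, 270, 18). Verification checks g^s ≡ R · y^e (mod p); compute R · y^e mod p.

660

Squares mod 1291: 538^1≡538, 538^2≡260, 538^4≡468, 538^8≡845, 538^16≡102, 538^32≡76, 538^64≡612, 538^128≡154, 538^256≡478
270 = 256 + 8 + 4 + 2, so 538^270 ≡ 478·845·468·260 ≡ 406 (mod 1291)
R · y^e ≡ 415·406 = 168490 ≡ 660 (mod 1291)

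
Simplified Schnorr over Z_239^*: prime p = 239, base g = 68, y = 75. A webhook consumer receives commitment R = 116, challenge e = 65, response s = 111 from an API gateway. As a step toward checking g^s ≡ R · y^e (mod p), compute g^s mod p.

218

68^2 = 4624 ≡ 83
68^4 ≡ 83^2 = 6889 ≡ 197
68^8 ≡ 197^2 = 38809 ≡ 91
68^16 ≡ 91^2 = 8281 ≡ 155
68^32 ≡ 155^2 = 24025 ≡ 125
68^64 ≡ 125^2 = 15625 ≡ 90
111 = 64 + 32 + 8 + 4 + 2 + 1, so 68^111 ≡ 90·125·91·197·83·68 ≡ 218 (mod 239)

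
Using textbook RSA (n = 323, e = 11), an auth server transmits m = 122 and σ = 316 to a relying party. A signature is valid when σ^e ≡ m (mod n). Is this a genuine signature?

genuine

Squares mod 323: σ^1≡316, σ^2≡49, σ^4≡140, σ^8≡220
11 = 8 + 2 + 1, so σ^11 ≡ 220·49·316 ≡ 122 (mod 323)
σ^11 mod 323 = 122 matches m.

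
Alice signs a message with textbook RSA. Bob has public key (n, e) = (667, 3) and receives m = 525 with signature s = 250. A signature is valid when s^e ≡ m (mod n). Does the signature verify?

verifies

s^2 ≡ 250^2 = 62500 ≡ 469
3 = 2 + 1, so s^3 ≡ 469·250 ≡ 525 (mod 667)
s^3 mod 667 = 525 matches m.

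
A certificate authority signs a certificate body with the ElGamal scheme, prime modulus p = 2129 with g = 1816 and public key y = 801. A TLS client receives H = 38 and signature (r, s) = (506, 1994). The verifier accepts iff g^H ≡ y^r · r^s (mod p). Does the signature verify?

Left side g^H mod p:
1816^2 = 3297856 ≡ 35
1816^4 ≡ 35^2 = 1225
1816^8 ≡ 1225^2 = 1500625 ≡ 1809
1816^16 ≡ 1809^2 = 3272481 ≡ 208
1816^32 ≡ 208^2 = 43264 ≡ 684
38 = 32 + 4 + 2, so 1816^38 ≡ 684·1225·35 ≡ 1654 (mod 2129)
Right side y^r · r^s mod p:
801^2 = 641601 ≡ 772
801^4 ≡ 772^2 = 595984 ≡ 1993
801^8 ≡ 1993^2 = 3972049 ≡ 1464
801^16 ≡ 1464^2 = 2143296 ≡ 1522
801^32 ≡ 1522^2 = 2316484 ≡ 132
801^64 ≡ 132^2 = 17424 ≡ 392
801^128 ≡ 392^2 = 153664 ≡ 376
801^256 ≡ 376^2 = 141376 ≡ 862
506 = 256 + 128 + 64 + 32 + 16 + 8 + 2, so 801^506 ≡ 862·376·392·132·1522·1464·772 ≡ 1891 (mod 2129)
506^2 = 256036 ≡ 556
506^4 ≡ 556^2 = 309136 ≡ 431
506^8 ≡ 431^2 = 185761 ≡ 538
506^16 ≡ 538^2 = 289444 ≡ 2029
506^32 ≡ 2029^2 = 4116841 ≡ 1484
506^64 ≡ 1484^2 = 2202256 ≡ 870
506^128 ≡ 870^2 = 756900 ≡ 1105
506^256 ≡ 1105^2 = 1221025 ≡ 1108
506^512 ≡ 1108^2 = 1227664 ≡ 1360
506^1024 ≡ 1360^2 = 1849600 ≡ 1628
1994 = 1024 + 512 + 256 + 128 + 64 + 8 + 2, so 506^1994 ≡ 1628·1360·1108·1105·870·538·556 ≡ 1520 (mod 2129)
1891·1520 = 2874320 ≡ 170 (mod 2129)
1654 ≠ 170, so verification fails.

does not verify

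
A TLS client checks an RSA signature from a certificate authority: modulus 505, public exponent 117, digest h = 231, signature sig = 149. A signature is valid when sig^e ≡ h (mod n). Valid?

no

sig^2 ≡ 149^2 = 22201 ≡ 486
sig^4 ≡ 486^2 = 236196 ≡ 361
sig^8 ≡ 361^2 = 130321 ≡ 31
sig^16 ≡ 31^2 = 961 ≡ 456
sig^32 ≡ 456^2 = 207936 ≡ 381
sig^64 ≡ 381^2 = 145161 ≡ 226
117 = 64 + 32 + 16 + 4 + 1, so sig^117 ≡ 226·381·456·361·149 ≡ 274 (mod 505)
sig^117 mod 505 = 274, but h = 231.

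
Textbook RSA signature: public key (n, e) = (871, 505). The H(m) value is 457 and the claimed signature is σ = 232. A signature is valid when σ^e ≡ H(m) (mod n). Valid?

no

Squares mod 871: σ^1≡232, σ^2≡693, σ^4≡328, σ^8≡451, σ^16≡458, σ^32≡724, σ^64≡705, σ^128≡555, σ^256≡562
505 = 256 + 128 + 64 + 32 + 16 + 8 + 1, so σ^505 ≡ 562·555·705·724·458·451·232 ≡ 414 (mod 871)
σ^505 mod 871 = 414, but H(m) = 457.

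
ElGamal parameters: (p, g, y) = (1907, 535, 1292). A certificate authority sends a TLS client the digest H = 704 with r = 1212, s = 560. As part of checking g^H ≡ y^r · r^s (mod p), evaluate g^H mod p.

Squares mod 1907: 535^1≡535, 535^2≡175, 535^4≡113, 535^8≡1327, 535^16≡768, 535^32≡561, 535^64≡66, 535^128≡542, 535^256≡86, 535^512≡1675
704 = 512 + 128 + 64, so 535^704 ≡ 1675·542·66 ≡ 160 (mod 1907)

160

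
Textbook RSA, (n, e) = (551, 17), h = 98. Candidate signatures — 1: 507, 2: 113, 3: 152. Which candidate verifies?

1

Candidate 1: Squares mod 551: 507^1≡507, 507^2≡283, 507^4≡194, 507^8≡168, 507^16≡123; 17 = 16 + 1, so 507^17 ≡ 123·507 ≡ 98 (mod 551)
  → matches h = 98
Candidate 2: Squares mod 551: 113^1≡113, 113^2≡96, 113^4≡400, 113^8≡210, 113^16≡20; 17 = 16 + 1, so 113^17 ≡ 20·113 ≡ 56 (mod 551)
Candidate 3: Squares mod 551: 152^1≡152, 152^2≡513, 152^4≡342, 152^8≡152, 152^16≡513; 17 = 16 + 1, so 152^17 ≡ 513·152 ≡ 285 (mod 551)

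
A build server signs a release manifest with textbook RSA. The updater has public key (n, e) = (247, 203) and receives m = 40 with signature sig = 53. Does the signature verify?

sig^203 mod 247 = 40
Since 40 equals the digest 40, verification succeeds.

verifies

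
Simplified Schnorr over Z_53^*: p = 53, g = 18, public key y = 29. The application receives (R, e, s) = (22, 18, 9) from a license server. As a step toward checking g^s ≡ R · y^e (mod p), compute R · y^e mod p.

8

Squares mod 53: 29^1≡29, 29^2≡46, 29^4≡49, 29^8≡16, 29^16≡44
18 = 16 + 2, so 29^18 ≡ 44·46 ≡ 10 (mod 53)
R · y^e ≡ 22·10 = 220 ≡ 8 (mod 53)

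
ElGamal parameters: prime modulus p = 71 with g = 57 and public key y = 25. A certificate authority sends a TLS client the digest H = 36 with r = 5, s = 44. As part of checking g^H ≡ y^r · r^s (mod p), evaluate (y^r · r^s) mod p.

57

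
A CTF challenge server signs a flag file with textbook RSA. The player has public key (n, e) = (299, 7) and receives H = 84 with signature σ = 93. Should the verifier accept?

σ^2 ≡ 93^2 = 8649 ≡ 277
σ^4 ≡ 277^2 = 76729 ≡ 185
7 = 4 + 2 + 1, so σ^7 ≡ 185·277·93 ≡ 24 (mod 299)
The recovered value 24 does not match the digest 84.

reject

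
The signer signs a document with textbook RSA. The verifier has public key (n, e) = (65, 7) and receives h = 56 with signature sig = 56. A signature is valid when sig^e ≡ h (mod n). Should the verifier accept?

accept

sig^2 ≡ 56^2 = 3136 ≡ 16
sig^4 ≡ 16^2 = 256 ≡ 61
7 = 4 + 2 + 1, so sig^7 ≡ 61·16·56 ≡ 56 (mod 65)
56 = h, so the signature checks out.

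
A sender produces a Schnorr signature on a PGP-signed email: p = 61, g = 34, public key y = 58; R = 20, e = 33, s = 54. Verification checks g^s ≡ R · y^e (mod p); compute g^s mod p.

34^2 = 1156 ≡ 58
34^4 ≡ 58^2 = 3364 ≡ 9
34^8 ≡ 9^2 = 81 ≡ 20
34^16 ≡ 20^2 = 400 ≡ 34
34^32 ≡ 34^2 = 1156 ≡ 58
54 = 32 + 16 + 4 + 2, so 34^54 ≡ 58·34·9·58 ≡ 9 (mod 61)

9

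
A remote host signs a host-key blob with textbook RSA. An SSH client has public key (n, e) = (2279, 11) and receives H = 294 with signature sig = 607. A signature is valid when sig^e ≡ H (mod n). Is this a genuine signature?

Squares mod 2279: sig^1≡607, sig^2≡1530, sig^4≡367, sig^8≡228
11 = 8 + 2 + 1, so sig^11 ≡ 228·1530·607 ≡ 1711 (mod 2279)
sig^11 mod 2279 = 1711, but H = 294.

forged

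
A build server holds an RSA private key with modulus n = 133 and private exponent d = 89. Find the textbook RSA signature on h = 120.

h^2 ≡ 120^2 = 14400 ≡ 36
h^4 ≡ 36^2 = 1296 ≡ 99
h^8 ≡ 99^2 = 9801 ≡ 92
h^16 ≡ 92^2 = 8464 ≡ 85
h^32 ≡ 85^2 = 7225 ≡ 43
h^64 ≡ 43^2 = 1849 ≡ 120
89 = 64 + 16 + 8 + 1, so h^89 ≡ 120·85·92·120 ≡ 92 (mod 133)

92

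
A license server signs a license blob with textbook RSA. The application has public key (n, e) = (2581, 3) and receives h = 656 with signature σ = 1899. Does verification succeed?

passes

σ^2 ≡ 1899^2 = 3606201 ≡ 544
3 = 2 + 1, so σ^3 ≡ 544·1899 ≡ 656 (mod 2581)
Since 656 equals the digest 656, verification succeeds.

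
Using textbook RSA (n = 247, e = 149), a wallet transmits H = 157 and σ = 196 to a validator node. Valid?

yes

σ^2 ≡ 196^2 = 38416 ≡ 131
σ^4 ≡ 131^2 = 17161 ≡ 118
σ^8 ≡ 118^2 = 13924 ≡ 92
σ^16 ≡ 92^2 = 8464 ≡ 66
σ^32 ≡ 66^2 = 4356 ≡ 157
σ^64 ≡ 157^2 = 24649 ≡ 196
σ^128 ≡ 196^2 = 38416 ≡ 131
149 = 128 + 16 + 4 + 1, so σ^149 ≡ 131·66·118·196 ≡ 157 (mod 247)
157 = H, so the signature checks out.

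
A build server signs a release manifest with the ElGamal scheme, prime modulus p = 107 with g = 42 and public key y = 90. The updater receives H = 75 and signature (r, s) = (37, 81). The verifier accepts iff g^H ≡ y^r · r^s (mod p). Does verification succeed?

passes

Left side g^H mod p:
42^75 mod 107 = 3
Right side y^r · r^s mod p:
90^37 mod 107 = 47
37^81 mod 107 = 16
47·16 = 752 ≡ 3 (mod 107)
3 ≡ 3 (mod 107), so the signature is genuine.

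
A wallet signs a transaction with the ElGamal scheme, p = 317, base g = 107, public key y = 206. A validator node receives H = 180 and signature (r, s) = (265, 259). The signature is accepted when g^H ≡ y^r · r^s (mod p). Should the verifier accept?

Left side g^H mod p:
Squares mod 317: 107^1≡107, 107^2≡37, 107^4≡101, 107^8≡57, 107^16≡79, 107^32≡218, 107^64≡291, 107^128≡42
180 = 128 + 32 + 16 + 4, so 107^180 ≡ 42·218·79·101 ≡ 221 (mod 317)
Right side y^r · r^s mod p:
Squares mod 317: 206^1≡206, 206^2≡275, 206^4≡179, 206^8≡24, 206^16≡259, 206^32≡194, 206^64≡230, 206^128≡278, 206^256≡253
265 = 256 + 8 + 1, so 206^265 ≡ 253·24·206 ≡ 267 (mod 317)
Squares mod 317: 265^1≡265, 265^2≡168, 265^4≡11, 265^8≡121, 265^16≡59, 265^32≡311, 265^64≡36, 265^128≡28, 265^256≡150
259 = 256 + 2 + 1, so 265^259 ≡ 150·168·265 ≡ 78 (mod 317)
267·78 = 20826 ≡ 221 (mod 317)
221 ≡ 221 (mod 317), so the signature is genuine.

accept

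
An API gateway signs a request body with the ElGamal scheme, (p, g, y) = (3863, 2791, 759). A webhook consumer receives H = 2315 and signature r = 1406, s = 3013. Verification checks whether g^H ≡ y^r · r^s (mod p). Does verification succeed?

fails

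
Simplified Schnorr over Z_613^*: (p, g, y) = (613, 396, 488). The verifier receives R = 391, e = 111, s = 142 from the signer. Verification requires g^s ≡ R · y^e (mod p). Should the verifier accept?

g^s mod p:
Squares mod 613: 396^1≡396, 396^2≡501, 396^4≡284, 396^8≡353, 396^16≡170, 396^32≡89, 396^64≡565, 396^128≡465
142 = 128 + 8 + 4 + 2, so 396^142 ≡ 465·353·284·501 ≡ 356 (mod 613)
R · y^e mod p:
Squares mod 613: 488^1≡488, 488^2≡300, 488^4≡502, 488^8≡61, 488^16≡43, 488^32≡10, 488^64≡100
111 = 64 + 32 + 8 + 4 + 2 + 1, so 488^111 ≡ 100·10·61·502·300·488 ≡ 269 (mod 613)
391·269 = 105179 ≡ 356 (mod 613)
356 ≡ 356 (mod 613); signature holds.

accept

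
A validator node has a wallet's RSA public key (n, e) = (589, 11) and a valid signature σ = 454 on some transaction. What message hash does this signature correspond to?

σ^2 ≡ 454^2 = 206116 ≡ 555
σ^4 ≡ 555^2 = 308025 ≡ 567
σ^8 ≡ 567^2 = 321489 ≡ 484
11 = 8 + 2 + 1, so σ^11 ≡ 484·555·454 ≡ 441 (mod 589)

441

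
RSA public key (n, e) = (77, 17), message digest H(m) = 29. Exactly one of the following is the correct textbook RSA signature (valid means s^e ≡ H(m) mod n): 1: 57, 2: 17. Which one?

1

Candidate 1: 57^2 = 3249 ≡ 15; 57^4 ≡ 15^2 = 225 ≡ 71; 57^8 ≡ 71^2 = 5041 ≡ 36; 57^16 ≡ 36^2 = 1296 ≡ 64; 17 = 16 + 1, so 57^17 ≡ 64·57 ≡ 29 (mod 77)
  → matches H(m) = 29
Candidate 2: 17^2 = 289 ≡ 58; 17^4 ≡ 58^2 = 3364 ≡ 53; 17^8 ≡ 53^2 = 2809 ≡ 37; 17^16 ≡ 37^2 = 1369 ≡ 60; 17 = 16 + 1, so 17^17 ≡ 60·17 ≡ 19 (mod 77)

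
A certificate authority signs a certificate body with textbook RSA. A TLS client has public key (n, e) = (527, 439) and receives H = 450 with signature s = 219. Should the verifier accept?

s^439 mod 527 = 450
s^439 mod 527 = 450 matches H.

accept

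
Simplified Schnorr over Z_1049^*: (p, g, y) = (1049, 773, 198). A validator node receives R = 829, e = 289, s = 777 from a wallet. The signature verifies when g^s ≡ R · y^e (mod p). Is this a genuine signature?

g^s mod p:
Squares mod 1049: 773^1≡773, 773^2≡648, 773^4≡304, 773^8≡104, 773^16≡326, 773^32≡327, 773^64≡980, 773^128≡565, 773^256≡329, 773^512≡194
777 = 512 + 256 + 8 + 1, so 773^777 ≡ 194·329·104·773 ≡ 212 (mod 1049)
R · y^e mod p:
Squares mod 1049: 198^1≡198, 198^2≡391, 198^4≡776, 198^8≡50, 198^16≡402, 198^32≡58, 198^64≡217, 198^128≡933, 198^256≡868
289 = 256 + 32 + 1, so 198^289 ≡ 868·58·198 ≡ 514 (mod 1049)
829·514 = 426106 ≡ 212 (mod 1049)
212 ≡ 212 (mod 1049); signature holds.

genuine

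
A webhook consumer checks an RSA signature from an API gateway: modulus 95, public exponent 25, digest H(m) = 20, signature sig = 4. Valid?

sig^2 ≡ 4^2 = 16
sig^4 ≡ 16^2 = 256 ≡ 66
sig^8 ≡ 66^2 = 4356 ≡ 81
sig^16 ≡ 81^2 = 6561 ≡ 6
25 = 16 + 8 + 1, so sig^25 ≡ 6·81·4 ≡ 44 (mod 95)
sig^25 mod 95 = 44, but H(m) = 20.

no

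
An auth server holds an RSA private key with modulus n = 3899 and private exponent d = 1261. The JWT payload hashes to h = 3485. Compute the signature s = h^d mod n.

3359

Squares mod 3899: h^1≡3485, h^2≡3739, h^4≡2206, h^8≡484, h^16≡316, h^32≡2381, h^64≡15, h^128≡225, h^256≡3837, h^512≡3844, h^1024≡3025
1261 = 1024 + 128 + 64 + 32 + 8 + 4 + 1, so h^1261 ≡ 3025·225·15·2381·484·2206·3485 ≡ 3359 (mod 3899)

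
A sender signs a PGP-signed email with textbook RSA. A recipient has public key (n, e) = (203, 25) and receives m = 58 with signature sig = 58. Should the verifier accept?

sig^2 ≡ 58^2 = 3364 ≡ 116
sig^4 ≡ 116^2 = 13456 ≡ 58
sig^8 ≡ 58^2 = 3364 ≡ 116
sig^16 ≡ 116^2 = 13456 ≡ 58
25 = 16 + 8 + 1, so sig^25 ≡ 58·116·58 ≡ 58 (mod 203)
sig^25 mod 203 = 58 matches m.

accept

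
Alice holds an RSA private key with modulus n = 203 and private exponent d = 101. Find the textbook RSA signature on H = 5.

38

H^101 mod 203 = 38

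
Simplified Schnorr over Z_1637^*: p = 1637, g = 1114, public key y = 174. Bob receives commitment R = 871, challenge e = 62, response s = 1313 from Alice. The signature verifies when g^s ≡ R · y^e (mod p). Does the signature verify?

verifies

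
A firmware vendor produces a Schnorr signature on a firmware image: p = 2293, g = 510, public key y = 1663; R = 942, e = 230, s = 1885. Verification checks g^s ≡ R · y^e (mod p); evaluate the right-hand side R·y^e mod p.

2201

Squares mod 2293: 1663^1≡1663, 1663^2≡211, 1663^4≡954, 1663^8≡2088, 1663^16≡751, 1663^32≡2216, 1663^64≡1343, 1663^128≡1351
230 = 128 + 64 + 32 + 4 + 2, so 1663^230 ≡ 1351·1343·2216·954·211 ≡ 662 (mod 2293)
R · y^e ≡ 942·662 = 623604 ≡ 2201 (mod 2293)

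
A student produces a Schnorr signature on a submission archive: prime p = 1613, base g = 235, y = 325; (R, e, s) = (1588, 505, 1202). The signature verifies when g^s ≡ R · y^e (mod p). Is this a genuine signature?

forged

g^s mod p:
Squares mod 1613: 235^1≡235, 235^2≡383, 235^4≡1519, 235^8≡771, 235^16≡857, 235^32≡534, 235^64≡1268, 235^128≡1276, 235^256≡659, 235^512≡384, 235^1024≡673
1202 = 1024 + 128 + 32 + 16 + 2, so 235^1202 ≡ 673·1276·534·857·383 ≡ 266 (mod 1613)
R · y^e mod p:
Squares mod 1613: 325^1≡325, 325^2≡780, 325^4≡299, 325^8≡686, 325^16≡1213, 325^32≡313, 325^64≡1189, 325^128≡733, 325^256≡160
505 = 256 + 128 + 64 + 32 + 16 + 8 + 1, so 325^505 ≡ 160·733·1189·313·1213·686·325 ≡ 1411 (mod 1613)
1588·1411 = 2240668 ≡ 211 (mod 1613)
266 ≠ 211; the check fails.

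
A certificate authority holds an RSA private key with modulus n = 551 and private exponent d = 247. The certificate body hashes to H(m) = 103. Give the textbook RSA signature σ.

198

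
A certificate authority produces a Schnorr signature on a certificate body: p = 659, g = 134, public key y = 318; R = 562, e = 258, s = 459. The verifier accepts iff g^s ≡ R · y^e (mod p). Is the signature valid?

valid

g^s mod p:
134^2 = 17956 ≡ 163
134^4 ≡ 163^2 = 26569 ≡ 209
134^8 ≡ 209^2 = 43681 ≡ 187
134^16 ≡ 187^2 = 34969 ≡ 42
134^32 ≡ 42^2 = 1764 ≡ 446
134^64 ≡ 446^2 = 198916 ≡ 557
134^128 ≡ 557^2 = 310249 ≡ 519
134^256 ≡ 519^2 = 269361 ≡ 489
459 = 256 + 128 + 64 + 8 + 2 + 1, so 134^459 ≡ 489·519·557·187·163·134 ≡ 245 (mod 659)
R · y^e mod p:
318^2 = 101124 ≡ 297
318^4 ≡ 297^2 = 88209 ≡ 562
318^8 ≡ 562^2 = 315844 ≡ 183
318^16 ≡ 183^2 = 33489 ≡ 539
318^32 ≡ 539^2 = 290521 ≡ 561
318^64 ≡ 561^2 = 314721 ≡ 378
318^128 ≡ 378^2 = 142884 ≡ 540
318^256 ≡ 540^2 = 291600 ≡ 322
258 = 256 + 2, so 318^258 ≡ 322·297 ≡ 79 (mod 659)
562·79 = 44398 ≡ 245 (mod 659)
245 ≡ 245 (mod 659); signature holds.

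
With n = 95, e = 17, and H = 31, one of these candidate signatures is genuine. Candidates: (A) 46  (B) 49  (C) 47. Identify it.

Candidate A: 46^17 mod 95 = 31
  → matches H = 31
Candidate B: 49^17 mod 95 = 64
Candidate C: 47^17 mod 95 = 17

A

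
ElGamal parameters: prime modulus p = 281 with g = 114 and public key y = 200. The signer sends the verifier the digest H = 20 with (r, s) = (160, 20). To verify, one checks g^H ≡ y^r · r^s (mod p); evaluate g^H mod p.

Squares mod 281: 114^1≡114, 114^2≡70, 114^4≡123, 114^8≡236, 114^16≡58
20 = 16 + 4, so 114^20 ≡ 58·123 ≡ 109 (mod 281)

109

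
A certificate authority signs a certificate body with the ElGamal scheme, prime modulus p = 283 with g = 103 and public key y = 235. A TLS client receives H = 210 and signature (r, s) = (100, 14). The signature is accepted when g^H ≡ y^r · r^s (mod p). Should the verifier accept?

Left side g^H mod p:
103^2 = 10609 ≡ 138
103^4 ≡ 138^2 = 19044 ≡ 83
103^8 ≡ 83^2 = 6889 ≡ 97
103^16 ≡ 97^2 = 9409 ≡ 70
103^32 ≡ 70^2 = 4900 ≡ 89
103^64 ≡ 89^2 = 7921 ≡ 280
103^128 ≡ 280^2 = 78400 ≡ 9
210 = 128 + 64 + 16 + 2, so 103^210 ≡ 9·280·70·138 ≡ 106 (mod 283)
Right side y^r · r^s mod p:
235^2 = 55225 ≡ 40
235^4 ≡ 40^2 = 1600 ≡ 185
235^8 ≡ 185^2 = 34225 ≡ 265
235^16 ≡ 265^2 = 70225 ≡ 41
235^32 ≡ 41^2 = 1681 ≡ 266
235^64 ≡ 266^2 = 70756 ≡ 6
100 = 64 + 32 + 4, so 235^100 ≡ 6·266·185 ≡ 91 (mod 283)
100^2 = 10000 ≡ 95
100^4 ≡ 95^2 = 9025 ≡ 252
100^8 ≡ 252^2 = 63504 ≡ 112
14 = 8 + 4 + 2, so 100^14 ≡ 112·252·95 ≡ 138 (mod 283)
91·138 = 12558 ≡ 106 (mod 283)
106 ≡ 106 (mod 283), so the signature is genuine.

accept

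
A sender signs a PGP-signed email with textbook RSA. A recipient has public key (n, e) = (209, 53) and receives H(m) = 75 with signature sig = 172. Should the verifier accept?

reject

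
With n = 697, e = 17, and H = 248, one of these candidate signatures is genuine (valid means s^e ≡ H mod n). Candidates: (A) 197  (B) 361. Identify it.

Candidate A: 197^2 = 38809 ≡ 474; 197^4 ≡ 474^2 = 224676 ≡ 242; 197^8 ≡ 242^2 = 58564 ≡ 16; 197^16 ≡ 16^2 = 256; 17 = 16 + 1, so 197^17 ≡ 256·197 ≡ 248 (mod 697)
  → matches H = 248
Candidate B: 361^2 = 130321 ≡ 679; 361^4 ≡ 679^2 = 461041 ≡ 324; 361^8 ≡ 324^2 = 104976 ≡ 426; 361^16 ≡ 426^2 = 181476 ≡ 256; 17 = 16 + 1, so 361^17 ≡ 256·361 ≡ 412 (mod 697)

A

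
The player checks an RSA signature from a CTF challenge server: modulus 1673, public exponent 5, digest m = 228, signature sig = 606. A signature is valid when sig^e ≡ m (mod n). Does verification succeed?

fails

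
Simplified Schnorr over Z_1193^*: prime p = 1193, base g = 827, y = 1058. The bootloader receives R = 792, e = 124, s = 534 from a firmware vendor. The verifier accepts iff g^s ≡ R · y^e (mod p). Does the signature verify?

does not verify

g^s mod p:
827^2 = 683929 ≡ 340
827^4 ≡ 340^2 = 115600 ≡ 1072
827^8 ≡ 1072^2 = 1149184 ≡ 325
827^16 ≡ 325^2 = 105625 ≡ 641
827^32 ≡ 641^2 = 410881 ≡ 489
827^64 ≡ 489^2 = 239121 ≡ 521
827^128 ≡ 521^2 = 271441 ≡ 630
827^256 ≡ 630^2 = 396900 ≡ 824
827^512 ≡ 824^2 = 678976 ≡ 159
534 = 512 + 16 + 4 + 2, so 827^534 ≡ 159·641·1072·340 ≡ 1158 (mod 1193)
R · y^e mod p:
1058^2 = 1119364 ≡ 330
1058^4 ≡ 330^2 = 108900 ≡ 337
1058^8 ≡ 337^2 = 113569 ≡ 234
1058^16 ≡ 234^2 = 54756 ≡ 1071
1058^32 ≡ 1071^2 = 1147041 ≡ 568
1058^64 ≡ 568^2 = 322624 ≡ 514
124 = 64 + 32 + 16 + 8 + 4, so 1058^124 ≡ 514·568·1071·234·337 ≡ 522 (mod 1193)
792·522 = 413424 ≡ 646 (mod 1193)
1158 ≠ 646; the check fails.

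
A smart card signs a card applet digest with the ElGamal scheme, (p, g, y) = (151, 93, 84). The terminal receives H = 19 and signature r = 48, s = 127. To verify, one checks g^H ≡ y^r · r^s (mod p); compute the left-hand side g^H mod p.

93^2 = 8649 ≡ 42
93^4 ≡ 42^2 = 1764 ≡ 103
93^8 ≡ 103^2 = 10609 ≡ 39
93^16 ≡ 39^2 = 1521 ≡ 11
19 = 16 + 2 + 1, so 93^19 ≡ 11·42·93 ≡ 82 (mod 151)

82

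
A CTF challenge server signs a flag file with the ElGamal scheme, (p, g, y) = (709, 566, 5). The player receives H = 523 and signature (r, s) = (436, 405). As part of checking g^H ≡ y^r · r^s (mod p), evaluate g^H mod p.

Squares mod 709: 566^1≡566, 566^2≡597, 566^4≡491, 566^8≡21, 566^16≡441, 566^32≡215, 566^64≡140, 566^128≡457, 566^256≡403, 566^512≡48
523 = 512 + 8 + 2 + 1, so 566^523 ≡ 48·21·597·566 ≡ 198 (mod 709)

198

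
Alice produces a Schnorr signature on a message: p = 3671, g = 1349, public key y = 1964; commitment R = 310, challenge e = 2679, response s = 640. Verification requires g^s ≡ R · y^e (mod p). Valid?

g^s mod p:
1349^2 = 1819801 ≡ 2656
1349^4 ≡ 2656^2 = 7054336 ≡ 2345
1349^8 ≡ 2345^2 = 5499025 ≡ 3538
1349^16 ≡ 3538^2 = 12517444 ≡ 3005
1349^32 ≡ 3005^2 = 9030025 ≡ 3036
1349^64 ≡ 3036^2 = 9217296 ≡ 3086
1349^128 ≡ 3086^2 = 9523396 ≡ 822
1349^256 ≡ 822^2 = 675684 ≡ 220
1349^512 ≡ 220^2 = 48400 ≡ 677
640 = 512 + 128, so 1349^640 ≡ 677·822 ≡ 2173 (mod 3671)
R · y^e mod p:
1964^2 = 3857296 ≡ 2746
1964^4 ≡ 2746^2 = 7540516 ≡ 282
1964^8 ≡ 282^2 = 79524 ≡ 2433
1964^16 ≡ 2433^2 = 5919489 ≡ 1837
1964^32 ≡ 1837^2 = 3374569 ≡ 920
1964^64 ≡ 920^2 = 846400 ≡ 2070
1964^128 ≡ 2070^2 = 4284900 ≡ 843
1964^256 ≡ 843^2 = 710649 ≡ 2146
1964^512 ≡ 2146^2 = 4605316 ≡ 1882
1964^1024 ≡ 1882^2 = 3541924 ≡ 3080
1964^2048 ≡ 3080^2 = 9486400 ≡ 536
2679 = 2048 + 512 + 64 + 32 + 16 + 4 + 2 + 1, so 1964^2679 ≡ 536·1882·2070·920·1837·282·2746·1964 ≡ 682 (mod 3671)
310·682 = 211420 ≡ 2173 (mod 3671)
2173 ≡ 2173 (mod 3671); signature holds.

yes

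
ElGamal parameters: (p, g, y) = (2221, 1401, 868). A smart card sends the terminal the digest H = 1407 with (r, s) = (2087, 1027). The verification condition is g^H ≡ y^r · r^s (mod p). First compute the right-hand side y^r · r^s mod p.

1859

868^2 = 753424 ≡ 505
868^4 ≡ 505^2 = 255025 ≡ 1831
868^8 ≡ 1831^2 = 3352561 ≡ 1072
868^16 ≡ 1072^2 = 1149184 ≡ 927
868^32 ≡ 927^2 = 859329 ≡ 2023
868^64 ≡ 2023^2 = 4092529 ≡ 1447
868^128 ≡ 1447^2 = 2093809 ≡ 1627
868^256 ≡ 1627^2 = 2647129 ≡ 1918
868^512 ≡ 1918^2 = 3678724 ≡ 748
868^1024 ≡ 748^2 = 559504 ≡ 2033
868^2048 ≡ 2033^2 = 4133089 ≡ 2029
2087 = 2048 + 32 + 4 + 2 + 1, so 868^2087 ≡ 2029·2023·1831·505·868 ≡ 2111 (mod 2221)
2087^2 = 4355569 ≡ 188
2087^4 ≡ 188^2 = 35344 ≡ 2029
2087^8 ≡ 2029^2 = 4116841 ≡ 1328
2087^16 ≡ 1328^2 = 1763584 ≡ 110
2087^32 ≡ 110^2 = 12100 ≡ 995
2087^64 ≡ 995^2 = 990025 ≡ 1680
2087^128 ≡ 1680^2 = 2822400 ≡ 1730
2087^256 ≡ 1730^2 = 2992900 ≡ 1213
2087^512 ≡ 1213^2 = 1471369 ≡ 1067
2087^1024 ≡ 1067^2 = 1138489 ≡ 1337
1027 = 1024 + 2 + 1, so 2087^1027 ≡ 1337·188·2087 ≡ 1982 (mod 2221)
y^r · r^s ≡ 2111·1982 = 4184002 ≡ 1859 (mod 2221)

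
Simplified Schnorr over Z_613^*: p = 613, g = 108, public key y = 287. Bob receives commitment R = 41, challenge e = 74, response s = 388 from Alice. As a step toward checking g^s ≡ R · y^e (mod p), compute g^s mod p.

108^2 = 11664 ≡ 17
108^4 ≡ 17^2 = 289
108^8 ≡ 289^2 = 83521 ≡ 153
108^16 ≡ 153^2 = 23409 ≡ 115
108^32 ≡ 115^2 = 13225 ≡ 352
108^64 ≡ 352^2 = 123904 ≡ 78
108^128 ≡ 78^2 = 6084 ≡ 567
108^256 ≡ 567^2 = 321489 ≡ 277
388 = 256 + 128 + 4, so 108^388 ≡ 277·567·289 ≡ 466 (mod 613)

466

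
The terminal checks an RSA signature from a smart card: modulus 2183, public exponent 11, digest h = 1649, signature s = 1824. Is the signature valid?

invalid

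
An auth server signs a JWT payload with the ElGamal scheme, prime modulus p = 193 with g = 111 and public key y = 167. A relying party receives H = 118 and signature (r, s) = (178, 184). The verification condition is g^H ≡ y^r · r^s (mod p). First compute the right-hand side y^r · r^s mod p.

101

167^2 = 27889 ≡ 97
167^4 ≡ 97^2 = 9409 ≡ 145
167^8 ≡ 145^2 = 21025 ≡ 181
167^16 ≡ 181^2 = 32761 ≡ 144
167^32 ≡ 144^2 = 20736 ≡ 85
167^64 ≡ 85^2 = 7225 ≡ 84
167^128 ≡ 84^2 = 7056 ≡ 108
178 = 128 + 32 + 16 + 2, so 167^178 ≡ 108·85·144·97 ≡ 128 (mod 193)
178^2 = 31684 ≡ 32
178^4 ≡ 32^2 = 1024 ≡ 59
178^8 ≡ 59^2 = 3481 ≡ 7
178^16 ≡ 7^2 = 49
178^32 ≡ 49^2 = 2401 ≡ 85
178^64 ≡ 85^2 = 7225 ≡ 84
178^128 ≡ 84^2 = 7056 ≡ 108
184 = 128 + 32 + 16 + 8, so 178^184 ≡ 108·85·49·7 ≡ 138 (mod 193)
y^r · r^s ≡ 128·138 = 17664 ≡ 101 (mod 193)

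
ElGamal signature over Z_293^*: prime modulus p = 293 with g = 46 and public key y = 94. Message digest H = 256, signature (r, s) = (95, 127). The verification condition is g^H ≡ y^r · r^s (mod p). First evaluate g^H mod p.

94

46^2 = 2116 ≡ 65
46^4 ≡ 65^2 = 4225 ≡ 123
46^8 ≡ 123^2 = 15129 ≡ 186
46^16 ≡ 186^2 = 34596 ≡ 22
46^32 ≡ 22^2 = 484 ≡ 191
46^64 ≡ 191^2 = 36481 ≡ 149
46^128 ≡ 149^2 = 22201 ≡ 226
46^256 ≡ 226^2 = 51076 ≡ 94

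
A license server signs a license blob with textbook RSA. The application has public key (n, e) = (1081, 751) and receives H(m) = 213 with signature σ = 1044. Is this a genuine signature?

forged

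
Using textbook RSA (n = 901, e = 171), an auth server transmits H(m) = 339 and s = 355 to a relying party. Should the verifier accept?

reject

s^2 ≡ 355^2 = 126025 ≡ 786
s^4 ≡ 786^2 = 617796 ≡ 611
s^8 ≡ 611^2 = 373321 ≡ 307
s^16 ≡ 307^2 = 94249 ≡ 545
s^32 ≡ 545^2 = 297025 ≡ 596
s^64 ≡ 596^2 = 355216 ≡ 222
s^128 ≡ 222^2 = 49284 ≡ 630
171 = 128 + 32 + 8 + 2 + 1, so s^171 ≡ 630·596·307·786·355 ≡ 9 (mod 901)
9 ≠ 339, so verification fails.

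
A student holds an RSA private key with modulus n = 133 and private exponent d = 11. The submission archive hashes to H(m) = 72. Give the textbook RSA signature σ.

60

Squares mod 133: (H(m))^1≡72, (H(m))^2≡130, (H(m))^4≡9, (H(m))^8≡81
11 = 8 + 2 + 1, so (H(m))^11 ≡ 81·130·72 ≡ 60 (mod 133)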